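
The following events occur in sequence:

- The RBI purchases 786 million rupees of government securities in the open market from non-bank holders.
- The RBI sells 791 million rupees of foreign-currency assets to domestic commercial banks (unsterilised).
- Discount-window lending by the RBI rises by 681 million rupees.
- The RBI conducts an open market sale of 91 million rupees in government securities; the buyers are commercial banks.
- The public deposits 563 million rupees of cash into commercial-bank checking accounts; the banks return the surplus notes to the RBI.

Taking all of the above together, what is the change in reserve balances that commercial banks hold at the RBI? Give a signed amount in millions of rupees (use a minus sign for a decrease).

+1148 million

Asset purchase (from non-banks) 786 million rupees: the RBI pays by crediting reserve accounts → +786M.
FX sale 791 million rupees: the buying banks pay out of their reserve balances → −791M.
Discount-window loan 681 million rupees: the loan is credited to the bank's reserve account → +681M.
OMO sale (to banks) 91 million rupees: the buying banks pay out of their reserve balances → −91M.
Currency deposit 563 million rupees: returned notes are swapped for reserve credit → +563M.
Net: 786 − 791 + 681 − 91 + 563 = +1148 million.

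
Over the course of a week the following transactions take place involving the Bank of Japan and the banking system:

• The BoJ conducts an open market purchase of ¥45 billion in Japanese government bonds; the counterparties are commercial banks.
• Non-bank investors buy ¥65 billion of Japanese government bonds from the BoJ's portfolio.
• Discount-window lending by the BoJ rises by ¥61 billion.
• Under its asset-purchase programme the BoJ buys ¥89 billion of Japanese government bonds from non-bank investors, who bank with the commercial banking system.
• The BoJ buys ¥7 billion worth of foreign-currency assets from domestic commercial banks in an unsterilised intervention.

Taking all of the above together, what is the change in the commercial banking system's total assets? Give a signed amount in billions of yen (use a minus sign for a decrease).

+¥85 billion

BoJ balance sheet:
  Assets:      Securities +¥69B, Loans to banks +¥61B, Foreign assets +¥7B
  Liabilities: Bank reserves +¥137B
Commercial banking system:
  Assets:      Reserves at CB +¥137B, Securities −¥45B, Foreign assets −¥7B
  Liabilities: Checkable deposits +¥24B, Borrowings from CB +¥61B
Change in total bank assets = +¥85 billion.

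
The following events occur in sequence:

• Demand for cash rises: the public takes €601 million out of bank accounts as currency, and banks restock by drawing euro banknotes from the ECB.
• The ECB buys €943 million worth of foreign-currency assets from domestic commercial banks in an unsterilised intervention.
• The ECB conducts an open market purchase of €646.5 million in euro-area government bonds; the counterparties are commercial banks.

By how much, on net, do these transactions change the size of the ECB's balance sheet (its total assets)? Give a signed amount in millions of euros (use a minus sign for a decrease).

Currency withdrawal €601 million: only the composition of liabilities changes → 0.
FX purchase €943 million: an ECB asset is acquired → +€943M.
OMO purchase (from banks) €646.5 million: an ECB asset is acquired → +€646.5M.
Net: 0 + 943 + 646.5 = +€1589.5 million.

+€1589.5 million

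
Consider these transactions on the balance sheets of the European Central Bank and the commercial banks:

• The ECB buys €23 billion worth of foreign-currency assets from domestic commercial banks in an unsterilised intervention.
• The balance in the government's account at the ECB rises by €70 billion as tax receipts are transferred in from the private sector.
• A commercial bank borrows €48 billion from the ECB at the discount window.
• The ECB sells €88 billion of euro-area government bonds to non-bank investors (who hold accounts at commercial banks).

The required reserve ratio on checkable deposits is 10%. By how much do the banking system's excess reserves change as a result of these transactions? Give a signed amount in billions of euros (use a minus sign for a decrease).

FX purchase €23 billion: reserves +€23B, deposits 0.
Government account inflow €70 billion: reserves −€70B, deposits −€70B.
Discount-window loan €48 billion: reserves +€48B, deposits 0.
Asset sale (to non-banks) €88 billion: reserves −€88B, deposits −€88B.
Totals: Δreserves = −€87B, Δdeposits = −€158B.
Δrequired reserves = 10% × −€158B = −€15.8B.
Δexcess reserves = Δreserves − Δrequired = −€87B − (−€15.8B) = -€71.2 billion.

-€71.2 billion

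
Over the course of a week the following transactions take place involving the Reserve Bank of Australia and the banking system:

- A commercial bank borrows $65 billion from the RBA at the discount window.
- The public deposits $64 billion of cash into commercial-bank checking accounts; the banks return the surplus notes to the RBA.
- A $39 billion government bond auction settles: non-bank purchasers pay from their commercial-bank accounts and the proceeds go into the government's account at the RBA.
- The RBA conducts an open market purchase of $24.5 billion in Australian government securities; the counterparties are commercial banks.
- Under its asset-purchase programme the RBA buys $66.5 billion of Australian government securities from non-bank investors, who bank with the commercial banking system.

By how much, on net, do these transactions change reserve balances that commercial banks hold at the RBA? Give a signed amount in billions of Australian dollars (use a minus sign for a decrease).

+$181 billion

Discount-window loan $65 billion: the loan is credited to the bank's reserve account → +$65B.
Currency deposit $64 billion: returned notes are swapped for reserve credit → +$64B.
Government account inflow $39 billion: funds move from bank reserves into the government account → −$39B.
OMO purchase (from banks) $24.5 billion: the RBA pays by crediting reserve accounts → +$24.5B.
Asset purchase (from non-banks) $66.5 billion: the RBA pays by crediting reserve accounts → +$66.5B.
Net: 65 + 64 − 39 + 24.5 + 66.5 = +$181 billion.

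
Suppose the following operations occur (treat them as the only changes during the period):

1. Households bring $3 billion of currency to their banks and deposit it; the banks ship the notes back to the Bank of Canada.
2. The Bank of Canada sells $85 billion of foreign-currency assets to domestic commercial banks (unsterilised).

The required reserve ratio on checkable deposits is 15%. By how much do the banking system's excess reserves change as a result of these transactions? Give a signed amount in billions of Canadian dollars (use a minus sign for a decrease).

Currency deposit $3 billion: reserves +$3B, deposits +$3B.
FX sale $85 billion: reserves −$85B, deposits 0.
Totals: Δreserves = −$82B, Δdeposits = +$3B.
Δrequired reserves = 15% × +$3B = +$0.45B.
Δexcess reserves = Δreserves − Δrequired = −$82B − (+$0.45B) = -$82.45 billion.

-$82.45 billion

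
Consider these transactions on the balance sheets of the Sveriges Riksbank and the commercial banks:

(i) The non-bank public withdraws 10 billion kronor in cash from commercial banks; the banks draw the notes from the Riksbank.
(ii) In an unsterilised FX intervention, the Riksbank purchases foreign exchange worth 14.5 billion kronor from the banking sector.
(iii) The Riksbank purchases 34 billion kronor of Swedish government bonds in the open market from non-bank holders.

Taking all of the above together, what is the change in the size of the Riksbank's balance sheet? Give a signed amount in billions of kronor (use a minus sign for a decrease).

Currency withdrawal 10 billion kronor: only the composition of liabilities changes → 0.
FX purchase 14.5 billion kronor: a Riksbank asset is acquired → +14.5B.
Asset purchase (from non-banks) 34 billion kronor: a Riksbank asset is acquired → +34B.
Net: 0 + 14.5 + 34 = +48.5 billion.

+48.5 billion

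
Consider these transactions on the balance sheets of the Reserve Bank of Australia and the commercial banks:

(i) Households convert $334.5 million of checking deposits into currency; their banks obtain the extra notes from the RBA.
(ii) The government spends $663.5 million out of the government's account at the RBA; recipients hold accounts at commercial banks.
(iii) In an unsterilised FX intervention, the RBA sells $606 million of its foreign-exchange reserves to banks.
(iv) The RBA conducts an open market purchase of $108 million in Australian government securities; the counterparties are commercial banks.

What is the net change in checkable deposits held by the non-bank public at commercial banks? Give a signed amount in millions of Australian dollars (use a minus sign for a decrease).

Currency withdrawal $334.5 million: non-bank counterparties' bank balances fall → −$334.5M.
Government spending $663.5 million: non-bank counterparties' bank balances rise → +$663.5M.
FX sale $606 million: the counterparty is a bank, so public deposits are unchanged → 0.
OMO purchase (from banks) $108 million: the counterparty is a bank, so public deposits are unchanged → 0.
Net: −334.5 + 663.5 + 0 + 0 = +$329 million.

+$329 million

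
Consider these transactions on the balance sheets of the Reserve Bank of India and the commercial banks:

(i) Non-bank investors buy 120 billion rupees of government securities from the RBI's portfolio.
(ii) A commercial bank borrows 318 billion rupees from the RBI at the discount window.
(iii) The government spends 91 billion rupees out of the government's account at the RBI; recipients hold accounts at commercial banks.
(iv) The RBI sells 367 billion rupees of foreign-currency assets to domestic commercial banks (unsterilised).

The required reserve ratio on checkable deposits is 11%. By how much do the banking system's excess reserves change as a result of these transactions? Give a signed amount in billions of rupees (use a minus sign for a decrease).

Asset sale (to non-banks) 120 billion rupees: reserves −120B, deposits −120B.
Discount-window loan 318 billion rupees: reserves +318B, deposits 0.
Government spending 91 billion rupees: reserves +91B, deposits +91B.
FX sale 367 billion rupees: reserves −367B, deposits 0.
Totals: Δreserves = −78B, Δdeposits = −29B.
Δrequired reserves = 11% × −29B = −3.19B.
Δexcess reserves = Δreserves − Δrequired = −78B − (−3.19B) = -74.81 billion.

-74.81 billion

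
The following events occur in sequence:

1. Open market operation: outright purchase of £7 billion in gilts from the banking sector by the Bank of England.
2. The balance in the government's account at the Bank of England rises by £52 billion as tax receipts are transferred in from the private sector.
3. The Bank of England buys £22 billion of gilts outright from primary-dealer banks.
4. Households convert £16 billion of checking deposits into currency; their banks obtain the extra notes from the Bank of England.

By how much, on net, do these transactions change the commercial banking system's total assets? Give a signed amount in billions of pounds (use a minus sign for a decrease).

-£68 billion

Bank of England balance sheet:
  Assets:      Securities +£29B
  Liabilities: Bank reserves −£39B, Currency in circulation +£16B, Government deposits +£52B
Commercial banking system:
  Assets:      Reserves at CB −£39B, Securities −£29B
  Liabilities: Checkable deposits −£68B
Change in total bank assets = -£68 billion.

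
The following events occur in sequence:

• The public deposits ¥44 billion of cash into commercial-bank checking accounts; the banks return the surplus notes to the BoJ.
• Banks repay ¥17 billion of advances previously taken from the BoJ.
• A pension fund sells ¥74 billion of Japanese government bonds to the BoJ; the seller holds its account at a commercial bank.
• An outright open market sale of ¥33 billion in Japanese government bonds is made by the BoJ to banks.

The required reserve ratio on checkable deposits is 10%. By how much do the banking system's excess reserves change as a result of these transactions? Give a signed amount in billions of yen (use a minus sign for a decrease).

+¥56.2 billion

Currency deposit ¥44 billion: reserves +¥44B, deposits +¥44B.
Discount-window repayment ¥17 billion: reserves −¥17B, deposits 0.
Asset purchase (from non-banks) ¥74 billion: reserves +¥74B, deposits +¥74B.
OMO sale (to banks) ¥33 billion: reserves −¥33B, deposits 0.
Totals: Δreserves = +¥68B, Δdeposits = +¥118B.
Δrequired reserves = 10% × +¥118B = +¥11.8B.
Δexcess reserves = Δreserves − Δrequired = +¥68B − (+¥11.8B) = +¥56.2 billion.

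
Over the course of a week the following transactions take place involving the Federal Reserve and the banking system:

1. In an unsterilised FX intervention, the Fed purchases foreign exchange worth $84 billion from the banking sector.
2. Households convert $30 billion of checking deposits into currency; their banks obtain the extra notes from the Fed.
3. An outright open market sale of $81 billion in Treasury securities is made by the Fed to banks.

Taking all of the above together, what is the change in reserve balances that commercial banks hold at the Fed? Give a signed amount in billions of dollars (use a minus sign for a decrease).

-$27 billion

FX purchase $84 billion: the Fed pays by crediting reserve accounts → +$84B.
Currency withdrawal $30 billion: banks swap reserves for currency → −$30B.
OMO sale (to banks) $81 billion: the buying banks pay out of their reserve balances → −$81B.
Net: 84 − 30 − 81 = -$27 billion.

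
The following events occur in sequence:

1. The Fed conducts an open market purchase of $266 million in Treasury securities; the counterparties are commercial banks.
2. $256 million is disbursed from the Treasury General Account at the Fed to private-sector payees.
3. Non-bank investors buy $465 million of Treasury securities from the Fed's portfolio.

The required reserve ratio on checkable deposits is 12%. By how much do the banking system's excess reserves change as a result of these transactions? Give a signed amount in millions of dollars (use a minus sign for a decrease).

OMO purchase (from banks) $266 million: reserves +$266M, deposits 0.
Government spending $256 million: reserves +$256M, deposits +$256M.
Asset sale (to non-banks) $465 million: reserves −$465M, deposits −$465M.
Totals: Δreserves = +$57M, Δdeposits = −$209M.
Δrequired reserves = 12% × −$209M = −$25.08M.
Δexcess reserves = Δreserves − Δrequired = +$57M − (−$25.08M) = +$82.08 million.

+$82.08 million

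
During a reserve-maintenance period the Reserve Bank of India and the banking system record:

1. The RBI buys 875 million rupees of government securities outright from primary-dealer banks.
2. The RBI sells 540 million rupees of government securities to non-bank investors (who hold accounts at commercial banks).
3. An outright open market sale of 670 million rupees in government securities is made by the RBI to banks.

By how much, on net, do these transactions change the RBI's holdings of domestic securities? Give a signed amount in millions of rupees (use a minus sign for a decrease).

OMO purchase (from banks) 875 million rupees: securities added to the RBI's portfolio → +875M.
Asset sale (to non-banks) 540 million rupees: securities removed from the RBI's portfolio → −540M.
OMO sale (to banks) 670 million rupees: securities removed from the RBI's portfolio → −670M.
Net: 875 − 540 − 670 = -335 million.

-335 million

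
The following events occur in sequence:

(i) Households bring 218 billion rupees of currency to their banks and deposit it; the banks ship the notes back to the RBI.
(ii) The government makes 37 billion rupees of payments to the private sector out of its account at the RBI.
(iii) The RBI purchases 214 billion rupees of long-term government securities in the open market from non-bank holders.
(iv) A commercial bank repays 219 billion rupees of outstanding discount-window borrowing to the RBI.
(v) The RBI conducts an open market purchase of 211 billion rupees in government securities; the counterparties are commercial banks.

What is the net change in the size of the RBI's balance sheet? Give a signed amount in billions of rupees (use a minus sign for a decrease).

+206 billion

Currency deposit 218 billion rupees: only the composition of liabilities changes → 0.
Government spending 37 billion rupees: only the composition of liabilities changes → 0.
Asset purchase (from non-banks) 214 billion rupees: an RBI asset is acquired → +214B.
Discount-window repayment 219 billion rupees: an RBI asset is shed → −219B.
OMO purchase (from banks) 211 billion rupees: an RBI asset is acquired → +211B.
Net: 0 + 0 + 214 − 219 + 211 = +206 billion.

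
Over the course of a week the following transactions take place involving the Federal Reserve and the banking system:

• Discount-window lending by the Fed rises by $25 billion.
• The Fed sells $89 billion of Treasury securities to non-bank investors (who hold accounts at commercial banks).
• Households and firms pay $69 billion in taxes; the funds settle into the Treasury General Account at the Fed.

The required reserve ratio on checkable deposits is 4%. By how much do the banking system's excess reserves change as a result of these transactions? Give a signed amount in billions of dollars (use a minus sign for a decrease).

Discount-window loan $25 billion: reserves +$25B, deposits 0.
Asset sale (to non-banks) $89 billion: reserves −$89B, deposits −$89B.
Government account inflow $69 billion: reserves −$69B, deposits −$69B.
Totals: Δreserves = −$133B, Δdeposits = −$158B.
Δrequired reserves = 4% × −$158B = −$6.32B.
Δexcess reserves = Δreserves − Δrequired = −$133B − (−$6.32B) = -$126.68 billion.

-$126.68 billion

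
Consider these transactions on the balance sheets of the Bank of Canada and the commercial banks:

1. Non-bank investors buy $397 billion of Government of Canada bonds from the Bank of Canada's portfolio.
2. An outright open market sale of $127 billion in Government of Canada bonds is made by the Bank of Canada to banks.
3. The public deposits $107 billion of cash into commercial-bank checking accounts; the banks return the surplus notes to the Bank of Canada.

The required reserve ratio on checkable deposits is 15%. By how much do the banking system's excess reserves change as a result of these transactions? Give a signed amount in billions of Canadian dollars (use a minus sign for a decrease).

-$373.5 billion

Asset sale (to non-banks) $397 billion: reserves −$397B, deposits −$397B.
OMO sale (to banks) $127 billion: reserves −$127B, deposits 0.
Currency deposit $107 billion: reserves +$107B, deposits +$107B.
Totals: Δreserves = −$417B, Δdeposits = −$290B.
Δrequired reserves = 15% × −$290B = −$43.5B.
Δexcess reserves = Δreserves − Δrequired = −$417B − (−$43.5B) = -$373.5 billion.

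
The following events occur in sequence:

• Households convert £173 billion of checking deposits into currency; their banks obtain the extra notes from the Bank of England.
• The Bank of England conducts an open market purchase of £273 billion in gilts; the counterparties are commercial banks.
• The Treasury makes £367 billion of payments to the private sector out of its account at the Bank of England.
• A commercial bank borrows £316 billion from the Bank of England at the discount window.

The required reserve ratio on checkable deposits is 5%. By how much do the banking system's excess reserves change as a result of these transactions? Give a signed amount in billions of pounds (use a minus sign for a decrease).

Currency withdrawal £173 billion: reserves −£173B, deposits −£173B.
OMO purchase (from banks) £273 billion: reserves +£273B, deposits 0.
Government spending £367 billion: reserves +£367B, deposits +£367B.
Discount-window loan £316 billion: reserves +£316B, deposits 0.
Totals: Δreserves = +£783B, Δdeposits = +£194B.
Δrequired reserves = 5% × +£194B = +£9.7B.
Δexcess reserves = Δreserves − Δrequired = +£783B − (+£9.7B) = +£773.3 billion.

+£773.3 billion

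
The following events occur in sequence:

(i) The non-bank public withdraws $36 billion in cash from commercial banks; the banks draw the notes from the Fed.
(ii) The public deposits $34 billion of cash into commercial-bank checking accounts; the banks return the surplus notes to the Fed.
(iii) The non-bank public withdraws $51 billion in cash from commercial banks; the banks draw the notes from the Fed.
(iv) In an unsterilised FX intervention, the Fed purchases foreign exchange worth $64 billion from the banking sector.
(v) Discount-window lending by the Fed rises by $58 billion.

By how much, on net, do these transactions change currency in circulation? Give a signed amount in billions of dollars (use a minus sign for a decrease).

+$53 billion

Currency withdrawal $36 billion: notes leave the central bank → +$36B.
Currency deposit $34 billion: notes return to the central bank → −$34B.
Currency withdrawal $51 billion: notes leave the central bank → +$51B.
FX purchase $64 billion: no currency enters or leaves circulation → 0.
Discount-window loan $58 billion: no currency enters or leaves circulation → 0.
Net: 36 − 34 + 51 + 0 + 0 = +$53 billion.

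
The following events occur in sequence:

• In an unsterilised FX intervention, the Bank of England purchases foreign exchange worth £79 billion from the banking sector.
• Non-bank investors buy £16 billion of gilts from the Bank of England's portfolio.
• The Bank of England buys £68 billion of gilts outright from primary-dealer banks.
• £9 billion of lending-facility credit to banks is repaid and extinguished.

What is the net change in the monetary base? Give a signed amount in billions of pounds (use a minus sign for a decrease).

Bank of England balance sheet:
  Assets:      Securities +£52B, Loans to banks −£9B, Foreign assets +£79B
  Liabilities: Bank reserves +£122B
Monetary base = currency + reserves: 0 + (+£122B) = +£122 billion.

+£122 billion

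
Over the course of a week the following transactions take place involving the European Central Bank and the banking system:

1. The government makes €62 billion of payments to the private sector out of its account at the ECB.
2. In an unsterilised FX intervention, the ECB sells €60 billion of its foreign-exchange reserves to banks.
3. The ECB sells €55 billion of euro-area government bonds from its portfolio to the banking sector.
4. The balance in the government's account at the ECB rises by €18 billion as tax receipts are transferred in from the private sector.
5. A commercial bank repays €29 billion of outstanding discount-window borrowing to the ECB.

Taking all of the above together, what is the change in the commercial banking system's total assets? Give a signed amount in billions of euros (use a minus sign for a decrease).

ECB balance sheet:
  Assets:      Securities −€55B, Loans to banks −€29B, Foreign assets −€60B
  Liabilities: Bank reserves −€100B, Government deposits −€44B
Commercial banking system:
  Assets:      Reserves at CB −€100B, Securities +€55B, Foreign assets +€60B
  Liabilities: Checkable deposits +€44B, Borrowings from CB −€29B
Change in total bank assets = +€15 billion.

+€15 billion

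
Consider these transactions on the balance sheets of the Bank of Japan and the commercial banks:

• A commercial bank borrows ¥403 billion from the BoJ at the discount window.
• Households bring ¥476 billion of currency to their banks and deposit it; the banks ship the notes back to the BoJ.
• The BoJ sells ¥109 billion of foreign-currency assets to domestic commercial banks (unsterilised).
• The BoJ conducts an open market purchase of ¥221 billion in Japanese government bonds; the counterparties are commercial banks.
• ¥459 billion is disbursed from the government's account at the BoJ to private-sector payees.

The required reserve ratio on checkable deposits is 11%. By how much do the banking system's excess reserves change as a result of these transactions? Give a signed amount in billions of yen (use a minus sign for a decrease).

Discount-window loan ¥403 billion: reserves +¥403B, deposits 0.
Currency deposit ¥476 billion: reserves +¥476B, deposits +¥476B.
FX sale ¥109 billion: reserves −¥109B, deposits 0.
OMO purchase (from banks) ¥221 billion: reserves +¥221B, deposits 0.
Government spending ¥459 billion: reserves +¥459B, deposits +¥459B.
Totals: Δreserves = +¥1450B, Δdeposits = +¥935B.
Δrequired reserves = 11% × +¥935B = +¥102.85B.
Δexcess reserves = Δreserves − Δrequired = +¥1450B − (+¥102.85B) = +¥1347.15 billion.

+¥1347.15 billion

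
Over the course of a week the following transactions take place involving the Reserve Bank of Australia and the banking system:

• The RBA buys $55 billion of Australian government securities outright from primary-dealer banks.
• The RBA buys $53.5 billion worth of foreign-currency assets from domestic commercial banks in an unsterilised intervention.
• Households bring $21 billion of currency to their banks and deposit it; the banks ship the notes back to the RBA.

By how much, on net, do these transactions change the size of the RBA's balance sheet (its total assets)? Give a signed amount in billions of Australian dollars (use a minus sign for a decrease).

+$108.5 billion

RBA balance sheet:
  Assets:      Securities +$55B, Foreign assets +$53.5B
  Liabilities: Bank reserves +$129.5B, Currency in circulation −$21B
Change in total RBA assets = +$108.5 billion.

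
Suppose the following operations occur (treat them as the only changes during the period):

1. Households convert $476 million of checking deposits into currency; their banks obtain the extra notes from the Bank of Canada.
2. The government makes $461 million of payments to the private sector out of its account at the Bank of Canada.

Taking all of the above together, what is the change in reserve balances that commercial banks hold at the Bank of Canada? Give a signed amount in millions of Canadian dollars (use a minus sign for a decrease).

Bank of Canada balance sheet:
  Assets:      no change
  Liabilities: Bank reserves −$15M, Currency in circulation +$476M, Government deposits −$461M
So the change in reserve balances that commercial banks hold at the Bank of Canada is -$15 million.

-$15 million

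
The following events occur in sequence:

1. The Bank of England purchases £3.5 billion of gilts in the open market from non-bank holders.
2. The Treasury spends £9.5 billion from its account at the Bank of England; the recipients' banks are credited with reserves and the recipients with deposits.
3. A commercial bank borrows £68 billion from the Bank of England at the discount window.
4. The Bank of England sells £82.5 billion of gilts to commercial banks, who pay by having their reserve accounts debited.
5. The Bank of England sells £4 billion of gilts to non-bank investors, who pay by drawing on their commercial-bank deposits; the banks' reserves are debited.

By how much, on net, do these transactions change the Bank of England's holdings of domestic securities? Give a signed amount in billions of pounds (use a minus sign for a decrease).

Bank of England balance sheet:
  Assets:      Securities −£83B, Loans to banks +£68B
  Liabilities: Bank reserves −£5.5B, Government deposits −£9.5B
So the change in the Bank of England's holdings of domestic securities is -£83 billion.

-£83 billion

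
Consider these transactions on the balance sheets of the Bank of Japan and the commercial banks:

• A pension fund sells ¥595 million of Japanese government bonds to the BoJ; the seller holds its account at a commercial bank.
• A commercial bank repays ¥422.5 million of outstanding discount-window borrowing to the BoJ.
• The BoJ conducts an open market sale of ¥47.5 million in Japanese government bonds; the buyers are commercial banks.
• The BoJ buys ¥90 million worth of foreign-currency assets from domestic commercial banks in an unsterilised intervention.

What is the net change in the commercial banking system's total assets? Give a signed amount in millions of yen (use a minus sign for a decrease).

Asset purchase (from non-banks) ¥595 million: bank balance sheets expand → +¥595M.
Discount-window repayment ¥422.5 million: bank balance sheets shrink → −¥422.5M.
OMO sale (to banks) ¥47.5 million: just an asset swap on bank balance sheets → 0.
FX purchase ¥90 million: just an asset swap on bank balance sheets → 0.
Net: 595 − 422.5 + 0 + 0 = +¥172.5 million.

+¥172.5 million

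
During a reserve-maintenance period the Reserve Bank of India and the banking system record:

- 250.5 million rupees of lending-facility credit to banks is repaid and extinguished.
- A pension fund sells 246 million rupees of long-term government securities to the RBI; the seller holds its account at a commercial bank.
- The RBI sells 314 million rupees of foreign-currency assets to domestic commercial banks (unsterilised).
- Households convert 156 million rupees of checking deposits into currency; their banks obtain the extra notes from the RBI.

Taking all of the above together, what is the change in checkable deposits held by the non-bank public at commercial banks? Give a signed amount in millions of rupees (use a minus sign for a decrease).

+90 million

RBI balance sheet:
  Assets:      Securities +246M, Loans to banks −250.5M, Foreign assets −314M
  Liabilities: Bank reserves −474.5M, Currency in circulation +156M
Commercial banking system:
  Assets:      Reserves at CB −474.5M, Foreign assets +314M
  Liabilities: Checkable deposits +90M, Borrowings from CB −250.5M
So the change in checkable deposits held by the non-bank public at commercial banks is +90 million.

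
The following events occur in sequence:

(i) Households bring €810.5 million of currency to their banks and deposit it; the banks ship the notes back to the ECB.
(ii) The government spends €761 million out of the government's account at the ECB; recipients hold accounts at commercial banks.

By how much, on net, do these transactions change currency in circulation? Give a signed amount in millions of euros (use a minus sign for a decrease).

-€810.5 million

ECB balance sheet:
  Assets:      no change
  Liabilities: Bank reserves +€1571.5M, Currency in circulation −€810.5M, Government deposits −€761M
So the change in currency in circulation is -€810.5 million.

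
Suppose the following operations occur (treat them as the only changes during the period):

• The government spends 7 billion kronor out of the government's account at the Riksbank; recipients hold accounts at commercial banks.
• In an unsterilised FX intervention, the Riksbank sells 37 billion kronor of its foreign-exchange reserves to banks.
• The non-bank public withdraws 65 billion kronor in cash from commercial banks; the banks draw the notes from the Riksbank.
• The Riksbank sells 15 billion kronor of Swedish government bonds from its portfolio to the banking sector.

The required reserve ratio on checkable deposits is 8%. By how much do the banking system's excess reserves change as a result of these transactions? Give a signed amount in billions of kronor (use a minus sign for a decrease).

-105.36 billion

Government spending 7 billion kronor: reserves +7B, deposits +7B.
FX sale 37 billion kronor: reserves −37B, deposits 0.
Currency withdrawal 65 billion kronor: reserves −65B, deposits −65B.
OMO sale (to banks) 15 billion kronor: reserves −15B, deposits 0.
Totals: Δreserves = −110B, Δdeposits = −58B.
Δrequired reserves = 8% × −58B = −4.64B.
Δexcess reserves = Δreserves − Δrequired = −110B − (−4.64B) = -105.36 billion.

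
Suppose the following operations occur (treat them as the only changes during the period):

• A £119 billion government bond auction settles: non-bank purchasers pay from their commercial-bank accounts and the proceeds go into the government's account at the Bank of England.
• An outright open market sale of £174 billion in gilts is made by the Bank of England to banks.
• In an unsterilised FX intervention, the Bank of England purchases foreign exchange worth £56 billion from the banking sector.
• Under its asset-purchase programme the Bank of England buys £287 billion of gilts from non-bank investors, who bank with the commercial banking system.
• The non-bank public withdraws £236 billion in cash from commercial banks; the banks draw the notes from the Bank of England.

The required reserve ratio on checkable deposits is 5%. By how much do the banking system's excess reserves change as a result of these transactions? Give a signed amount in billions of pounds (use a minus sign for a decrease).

-£182.6 billion

Government account inflow £119 billion: reserves −£119B, deposits −£119B.
OMO sale (to banks) £174 billion: reserves −£174B, deposits 0.
FX purchase £56 billion: reserves +£56B, deposits 0.
Asset purchase (from non-banks) £287 billion: reserves +£287B, deposits +£287B.
Currency withdrawal £236 billion: reserves −£236B, deposits −£236B.
Totals: Δreserves = −£186B, Δdeposits = −£68B.
Δrequired reserves = 5% × −£68B = −£3.4B.
Δexcess reserves = Δreserves − Δrequired = −£186B − (−£3.4B) = -£182.6 billion.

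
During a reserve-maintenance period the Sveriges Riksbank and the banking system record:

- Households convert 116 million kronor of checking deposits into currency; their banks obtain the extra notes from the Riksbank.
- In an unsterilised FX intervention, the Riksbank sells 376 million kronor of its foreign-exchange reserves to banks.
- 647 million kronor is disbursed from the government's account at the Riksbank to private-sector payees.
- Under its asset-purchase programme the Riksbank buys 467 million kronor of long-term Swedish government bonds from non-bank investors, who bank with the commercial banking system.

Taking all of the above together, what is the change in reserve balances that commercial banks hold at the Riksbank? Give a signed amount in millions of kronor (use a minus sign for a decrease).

+622 million

Currency withdrawal 116 million kronor: banks swap reserves for currency → −116M.
FX sale 376 million kronor: the buying banks pay out of their reserve balances → −376M.
Government spending 647 million kronor: government payments flow into bank reserve accounts → +647M.
Asset purchase (from non-banks) 467 million kronor: the Riksbank pays by crediting reserve accounts → +467M.
Net: −116 − 376 + 647 + 467 = +622 million.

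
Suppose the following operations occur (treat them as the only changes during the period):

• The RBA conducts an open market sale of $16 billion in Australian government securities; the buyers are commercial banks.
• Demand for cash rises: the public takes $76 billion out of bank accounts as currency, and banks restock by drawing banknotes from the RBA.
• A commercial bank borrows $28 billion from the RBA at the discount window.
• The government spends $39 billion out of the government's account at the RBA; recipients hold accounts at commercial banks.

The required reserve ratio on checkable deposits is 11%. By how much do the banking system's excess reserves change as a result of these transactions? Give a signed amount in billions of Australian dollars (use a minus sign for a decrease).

OMO sale (to banks) $16 billion: reserves −$16B, deposits 0.
Currency withdrawal $76 billion: reserves −$76B, deposits −$76B.
Discount-window loan $28 billion: reserves +$28B, deposits 0.
Government spending $39 billion: reserves +$39B, deposits +$39B.
Totals: Δreserves = −$25B, Δdeposits = −$37B.
Δrequired reserves = 11% × −$37B = −$4.07B.
Δexcess reserves = Δreserves − Δrequired = −$25B − (−$4.07B) = -$20.93 billion.

-$20.93 billion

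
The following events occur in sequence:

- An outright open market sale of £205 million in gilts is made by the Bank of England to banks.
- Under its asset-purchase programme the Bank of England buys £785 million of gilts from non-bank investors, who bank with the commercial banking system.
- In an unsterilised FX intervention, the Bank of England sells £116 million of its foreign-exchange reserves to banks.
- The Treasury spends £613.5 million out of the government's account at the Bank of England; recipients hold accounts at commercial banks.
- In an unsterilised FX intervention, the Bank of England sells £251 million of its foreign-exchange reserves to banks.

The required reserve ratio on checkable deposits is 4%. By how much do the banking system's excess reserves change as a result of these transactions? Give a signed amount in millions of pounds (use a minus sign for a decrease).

+£770.56 million

OMO sale (to banks) £205 million: reserves −£205M, deposits 0.
Asset purchase (from non-banks) £785 million: reserves +£785M, deposits +£785M.
FX sale £116 million: reserves −£116M, deposits 0.
Government spending £613.5 million: reserves +£613.5M, deposits +£613.5M.
FX sale £251 million: reserves −£251M, deposits 0.
Totals: Δreserves = +£826.5M, Δdeposits = +£1398.5M.
Δrequired reserves = 4% × +£1398.5M = +£55.94M.
Δexcess reserves = Δreserves − Δrequired = +£826.5M − (+£55.94M) = +£770.56 million.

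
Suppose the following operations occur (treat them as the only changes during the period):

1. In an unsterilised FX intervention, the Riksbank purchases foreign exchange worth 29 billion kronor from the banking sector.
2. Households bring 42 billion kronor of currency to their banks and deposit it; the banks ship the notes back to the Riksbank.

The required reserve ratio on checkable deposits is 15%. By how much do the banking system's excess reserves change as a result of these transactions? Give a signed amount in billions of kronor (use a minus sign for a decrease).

FX purchase 29 billion kronor: reserves +29B, deposits 0.
Currency deposit 42 billion kronor: reserves +42B, deposits +42B.
Totals: Δreserves = +71B, Δdeposits = +42B.
Δrequired reserves = 15% × +42B = +6.3B.
Δexcess reserves = Δreserves − Δrequired = +71B − (+6.3B) = +64.7 billion.

+64.7 billion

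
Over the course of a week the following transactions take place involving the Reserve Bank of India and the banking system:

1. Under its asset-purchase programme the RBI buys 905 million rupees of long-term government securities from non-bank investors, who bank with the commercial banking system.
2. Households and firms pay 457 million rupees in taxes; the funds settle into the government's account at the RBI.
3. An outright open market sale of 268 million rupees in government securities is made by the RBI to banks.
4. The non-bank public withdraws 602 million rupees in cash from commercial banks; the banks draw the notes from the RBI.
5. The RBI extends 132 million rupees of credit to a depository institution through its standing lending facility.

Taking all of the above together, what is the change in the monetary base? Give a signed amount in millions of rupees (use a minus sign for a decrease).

Asset purchase (from non-banks) 905 million rupees: RBI balance sheet expands → +905M.
Government account inflow 457 million rupees: reserves shift to a non-base liability → −457M.
OMO sale (to banks) 268 million rupees: RBI balance sheet contracts → −268M.
Currency withdrawal 602 million rupees: just a shift between currency and reserves — both are base money → 0.
Discount-window loan 132 million rupees: RBI balance sheet expands → +132M.
Net: 905 − 457 − 268 + 0 + 132 = +312 million.

+312 million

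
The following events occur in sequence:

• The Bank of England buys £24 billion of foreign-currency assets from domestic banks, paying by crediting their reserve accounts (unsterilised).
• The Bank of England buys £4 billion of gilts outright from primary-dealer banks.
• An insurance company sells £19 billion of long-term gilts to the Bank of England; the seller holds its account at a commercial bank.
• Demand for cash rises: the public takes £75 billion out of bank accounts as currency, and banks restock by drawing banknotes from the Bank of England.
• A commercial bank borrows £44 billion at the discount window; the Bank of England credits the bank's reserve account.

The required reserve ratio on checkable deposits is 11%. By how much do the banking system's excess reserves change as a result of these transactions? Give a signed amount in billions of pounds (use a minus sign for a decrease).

+£22.16 billion

FX purchase £24 billion: reserves +£24B, deposits 0.
OMO purchase (from banks) £4 billion: reserves +£4B, deposits 0.
Asset purchase (from non-banks) £19 billion: reserves +£19B, deposits +£19B.
Currency withdrawal £75 billion: reserves −£75B, deposits −£75B.
Discount-window loan £44 billion: reserves +£44B, deposits 0.
Totals: Δreserves = +£16B, Δdeposits = −£56B.
Δrequired reserves = 11% × −£56B = −£6.16B.
Δexcess reserves = Δreserves − Δrequired = +£16B − (−£6.16B) = +£22.16 billion.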